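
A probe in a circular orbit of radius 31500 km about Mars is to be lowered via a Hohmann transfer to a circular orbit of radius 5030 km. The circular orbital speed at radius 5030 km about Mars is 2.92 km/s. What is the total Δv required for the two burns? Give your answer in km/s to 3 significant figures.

From the circular-orbit relation v² = μ/r at r = 5030 km: μ = v²r = (2.92)² × 5030 = 42887.8 km³/s².
Transfer-ellipse semi-major axis a_t = (r₁ + r₂)/2 = (31500 + 5030)/2 = 18265 km.
At r₁ the circular-orbit speed is v₁ = √(μ/r₁) = 1.1668 km/s.
Transfer-orbit speed at r₁ (v² = μ(2/r − 1/a)): v_a = √[μ(2/r₁ − 1/a_t)] = 0.61233 km/s.
First burn Δv₁ = |v_a − v₁| = 0.5545 km/s.
Circular speed at r₂: v₂ = √(μ/r₂) = 2.9200 km/s.
Transfer-orbit speed at r₂: v_p = √[μ(2/r₂ − 1/a_t)] = 3.8347 km/s.
Second burn Δv₂ = |v₂ − v_p| = 0.9147 km/s.
Total Δv = Δv₁ + Δv₂ = 1.469 km/s.

Δv = 1.47 km/s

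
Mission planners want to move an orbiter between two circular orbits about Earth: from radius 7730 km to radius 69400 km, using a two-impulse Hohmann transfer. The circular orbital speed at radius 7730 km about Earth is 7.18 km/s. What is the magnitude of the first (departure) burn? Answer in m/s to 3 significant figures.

Δv₁ = 2450 m/s

From the circular-orbit relation v² = μ/r at r = 7730 km: μ = v²r = (7.18)² × 7730 = 3.98500×10^5 km³/s².
The Hohmann ellipse has a_t = (r₁ + r₂)/2 = 38565 km.
Circular speed at r = 7730 km: v_c = √(μ/r) = 7.180 km/s.
Transfer-orbit speed at the same r (vis-viva, a = a_t): v_t = √[μ(2/r − 1/a_t)] = 9.632 km/s.
Δv₁ = |v_t − v_c| = |9.632 − 7.180| = 2.452 km/s.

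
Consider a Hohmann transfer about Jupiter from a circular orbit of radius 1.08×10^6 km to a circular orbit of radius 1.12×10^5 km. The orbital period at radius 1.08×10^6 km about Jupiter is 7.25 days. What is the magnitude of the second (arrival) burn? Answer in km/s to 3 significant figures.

Δv₂ = 11.6 km/s

From Kepler's third law T² = 4π²r³/μ at r = 1.08×10^6 km, T = 7.25 days = 7.25 × 86400 s = 6.264×10^5 s: μ = 4π²r³/T² = 1.26744×10^8 km³/s².
Transfer-ellipse semi-major axis a_t = (r₁ + r₂)/2 = (1.080×10^6 + 1.120×10^5)/2 = 5.960×10^5 km.
Circular speed at r = 1.120×10^5 km: v_c = √(μ/r) = 33.64 km/s.
Transfer-orbit speed at the same r (vis-viva, a = a_t): v_t = √[μ(2/r − 1/a_t)] = 45.28 km/s.
Δv₂ = |v_t − v_c| = |45.28 − 33.64| = 11.64 km/s.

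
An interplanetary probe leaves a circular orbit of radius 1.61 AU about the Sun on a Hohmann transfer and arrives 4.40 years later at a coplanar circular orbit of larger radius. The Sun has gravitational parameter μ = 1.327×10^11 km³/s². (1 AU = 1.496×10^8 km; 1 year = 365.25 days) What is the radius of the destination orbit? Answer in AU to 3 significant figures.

r₂ = 6.91 AU

In km: r₁ = 1.61 × 1.496×10^8 = 2.40856×10^8 km.
Transfer time t = 4.40 years × 365.25 × 86400 s = 1.3885344×10^8 s, and t = π√(a_t³/μ).
So a_t = (μ t²/π²)^(1/3) = (1.327×10^11 × (1.3885344×10^8)² / π²)^(1/3) = 6.3762×10^8 km.
Since a_t = (r₁ + r₂)/2, r₂ = 2a_t − r₁ = 2×6.3762×10^8 − 2.40856×10^8 = 1.034384×10^9 km.
In AU: r₂ = 1.034384×10^9 / 1.496×10^8 = 6.91 AU.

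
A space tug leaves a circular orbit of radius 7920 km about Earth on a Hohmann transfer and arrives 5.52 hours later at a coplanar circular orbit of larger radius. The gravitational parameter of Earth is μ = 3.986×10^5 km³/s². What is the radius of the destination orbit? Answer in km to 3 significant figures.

r₂ = 42400 km

Transfer time t = 5.52 hours = 19872 s, and t = π√(a_t³/μ).
So a_t = (μ t²/π²)^(1/3) = (3.986×10^5 × (19872)² / π²)^(1/3) = 25171 km.
Since a_t = (r₁ + r₂)/2, r₂ = 2a_t − r₁ = 2×25171 − 7920 = 42422 km.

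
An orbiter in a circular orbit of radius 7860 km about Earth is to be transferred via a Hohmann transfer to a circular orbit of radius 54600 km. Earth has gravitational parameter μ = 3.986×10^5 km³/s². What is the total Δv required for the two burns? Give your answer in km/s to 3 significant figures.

The Hohmann ellipse has a_t = (r₁ + r₂)/2 = 31230 km.
At r₁ the circular-orbit speed is v₁ = √(μ/r₁) = 7.121 km/s.
Transfer-orbit speed at r₁ (v² = μ(2/r − 1/a)): v_p = √[μ(2/r₁ − 1/a_t)] = 9.416 km/s.
First burn Δv₁ = |v_p − v₁| = 2.295 km/s.
At r₂, v₂ = √(μ/r₂) = 2.7019 km/s.
Transfer-orbit speed at r₂: v_a = √[μ(2/r₂ − 1/a_t)] = 1.3555 km/s.
Second burn Δv₂ = |v₂ − v_a| = 1.346 km/s.
Δv = Δv₁ + Δv₂ = 2.295 + 1.346 = 3.641 km/s.

Δv = 3.64 km/s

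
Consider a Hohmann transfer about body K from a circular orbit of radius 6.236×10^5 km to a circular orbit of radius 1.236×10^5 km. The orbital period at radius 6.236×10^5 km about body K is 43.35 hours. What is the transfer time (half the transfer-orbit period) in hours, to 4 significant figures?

t = 10.05 hours

From Kepler's third law T² = 4π²r³/μ at r = 6.236×10^5 km, T = 43.35 hours = 43.35 × 3600 s = 1.5606×10^5 s: μ = 4π²r³/T² = 3.93093×10^8 km³/s².
The Hohmann ellipse has a_t = (r₁ + r₂)/2 = 3.736×10^5 km.
Transfer time t = π√(a_t³/μ) = π√((3.736×10^5)³ / 3.93093×10^8) = 36180 s.
Converting: 36180 s ÷ 3600 s/hour = 10.05 hours.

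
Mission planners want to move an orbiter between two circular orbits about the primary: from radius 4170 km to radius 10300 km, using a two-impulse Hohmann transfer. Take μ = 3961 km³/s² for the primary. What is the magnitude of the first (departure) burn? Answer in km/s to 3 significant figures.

Δv₁ = 0.188 km/s

The Hohmann ellipse has a_t = (r₁ + r₂)/2 = 7235 km.
On the circular orbit at r = 4170 km, v_c = √(μ/r) = 0.97462 km/s.
Vis-viva on the transfer ellipse at r = 4170 km gives v_t = √[μ(2/r − 1/a_t)] = 1.1629 km/s.
Δv₁ = |v_t − v_c| = |1.1629 − 0.97462| = 0.1883 km/s.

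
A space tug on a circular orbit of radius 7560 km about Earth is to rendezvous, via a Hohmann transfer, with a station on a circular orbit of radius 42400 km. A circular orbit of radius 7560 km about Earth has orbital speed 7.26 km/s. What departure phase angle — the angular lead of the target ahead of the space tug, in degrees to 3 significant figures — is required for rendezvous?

φ = 98.6°

From the circular-orbit relation v² = μ/r at r = 7560 km: μ = v²r = (7.26)² × 7560 = 3.98469×10^5 km³/s².
Transfer-ellipse semi-major axis a_t = (r₁ + r₂)/2 = (7560 + 42400)/2 = 24980 km.
The half-period of the transfer ellipse is t = π√(a_t³/μ) = 19650 s.
Target angular speed ω₂ = √(μ/r₂³) = 7.230×10^-5 rad/s.
Angle swept by the target during transfer: ω₂·t = 1.4207 rad = 81.40°.
Arrival is 180° from departure on the ellipse, so φ = 180° − 81.40° = 98.6°.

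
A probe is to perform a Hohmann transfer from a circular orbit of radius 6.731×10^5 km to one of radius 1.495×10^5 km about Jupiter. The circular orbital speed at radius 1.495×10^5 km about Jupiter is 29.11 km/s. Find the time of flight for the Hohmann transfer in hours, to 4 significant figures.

From the circular-orbit relation v² = μ/r at r = 1.495×10^5 km: μ = v²r = (29.11)² × 1.495×10^5 = 1.26685×10^8 km³/s².
Semi-major axis of the transfer orbit: a_t = (6.731×10^5 + 1.495×10^5)/2 = 4.113×10^5 km.
By Kepler's third law the transfer-orbit period is T = 2π√(a_t³/μ), so t = T/2 = 73620 s.
Converting: 73620 s ÷ 3600 s/hour = 20.45 hours.

t = 20.45 hours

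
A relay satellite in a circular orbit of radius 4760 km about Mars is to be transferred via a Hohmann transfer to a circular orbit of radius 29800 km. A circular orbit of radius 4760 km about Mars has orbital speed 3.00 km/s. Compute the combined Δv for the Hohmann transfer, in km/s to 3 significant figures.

Δv = 1.51 km/s

From the circular-orbit relation v² = μ/r at r = 4760 km: μ = v²r = (3.00)² × 4760 = 42840.0 km³/s².
Transfer-ellipse semi-major axis a_t = (r₁ + r₂)/2 = (4760 + 29800)/2 = 17280 km.
Circular speed at r₁: v₁ = √(μ/r₁) = √(42840.0/4760) = 3.0000 km/s.
On the transfer ellipse at r₁, vis-viva gives v_p = √[μ(2/r₁ − 1/a_t)] = 3.9396 km/s.
First burn Δv₁ = |v_p − v₁| = 0.9396 km/s.
At r₂, v₂ = √(μ/r₂) = 1.199 km/s.
Transfer-orbit speed at r₂: v_a = √[μ(2/r₂ − 1/a_t)] = 0.6293 km/s.
Second burn Δv₂ = |v₂ − v_a| = 0.5697 km/s.
Total Δv = Δv₁ + Δv₂ = 1.509 km/s.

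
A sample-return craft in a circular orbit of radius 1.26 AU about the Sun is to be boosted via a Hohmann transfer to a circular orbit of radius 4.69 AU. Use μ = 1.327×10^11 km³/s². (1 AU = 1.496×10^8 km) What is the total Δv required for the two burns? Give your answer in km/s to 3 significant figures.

In km: r₁ = 1.26 × 1.496×10^8 = 1.88496×10^8 km; r₂ = 4.69 × 1.496×10^8 = 7.01624×10^8 km.
Semi-major axis of the transfer orbit: a_t = (1.88496×10^8 + 7.01624×10^8)/2 = 4.4506×10^8 km.
Circular speed at r₁: v₁ = √(μ/r₁) = √(1.327×10^11/1.88496×10^8) = 26.533 km/s.
On the transfer ellipse at r₁, v² = μ(2/r − 1/a) gives v_p = √[μ(2/r₁ − 1/a_t)] = 33.314 km/s.
First burn Δv₁ = |v_p − v₁| = 6.781 km/s.
At r₂, v₂ = √(μ/r₂) = 13.753 km/s.
Transfer-orbit speed at r₂: v_a = √[μ(2/r₂ − 1/a_t)] = 8.9500 km/s.
Second burn Δv₂ = |v₂ − v_a| = 4.803 km/s.
Δv = Δv₁ + Δv₂ = 6.781 + 4.803 = 11.58 km/s.

Δv = 11.6 km/s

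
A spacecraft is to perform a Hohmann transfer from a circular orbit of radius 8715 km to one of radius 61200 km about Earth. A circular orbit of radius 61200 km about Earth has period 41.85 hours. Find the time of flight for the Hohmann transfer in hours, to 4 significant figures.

t = 9.033 hours

From Kepler's third law T² = 4π²r³/μ at r = 61200 km, T = 41.85 hours = 41.85 × 3600 s = 1.5066×10^5 s: μ = 4π²r³/T² = 3.98674×10^5 km³/s².
The Hohmann ellipse has a_t = (r₁ + r₂)/2 = 34957.5 km.
By Kepler's third law the transfer-orbit period is T = 2π√(a_t³/μ), so t = T/2 = 32520 s.
Converting: 32520 s ÷ 3600 s/hour = 9.033 hours.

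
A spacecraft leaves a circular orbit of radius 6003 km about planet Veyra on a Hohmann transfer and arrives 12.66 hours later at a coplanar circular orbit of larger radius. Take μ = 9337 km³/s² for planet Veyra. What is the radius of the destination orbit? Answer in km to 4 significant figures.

r₂ = 19050 km

Transfer time t = 12.66 hours = 45576 s, and t = π√(a_t³/μ).
So a_t = (μ t²/π²)^(1/3) = (9337 × (45576)² / π²)^(1/3) = 12525 km.
Since a_t = (r₁ + r₂)/2, r₂ = 2a_t − r₁ = 2×12525 − 6003 = 19047 km.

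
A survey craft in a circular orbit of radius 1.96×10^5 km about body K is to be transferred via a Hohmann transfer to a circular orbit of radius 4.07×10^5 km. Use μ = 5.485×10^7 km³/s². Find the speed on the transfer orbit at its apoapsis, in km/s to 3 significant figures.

v = 9.36 km/s

Transfer-ellipse semi-major axis a_t = (r₁ + r₂)/2 = (1.960×10^5 + 4.070×10^5)/2 = 3.015×10^5 km.
At apoapsis, r = 4.070×10^5 km.
Applying v² = μ(2/r − 1/a_t): v = 9.360 km/s.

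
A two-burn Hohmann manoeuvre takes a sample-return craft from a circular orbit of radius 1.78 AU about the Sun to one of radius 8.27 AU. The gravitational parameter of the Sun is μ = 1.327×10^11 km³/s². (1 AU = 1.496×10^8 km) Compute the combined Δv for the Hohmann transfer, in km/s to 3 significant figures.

Δv = 10.5 km/s

In km: r₁ = 1.78 × 1.496×10^8 = 2.66288×10^8 km; r₂ = 8.27 × 1.496×10^8 = 1.237192×10^9 km.
Semi-major axis of the transfer orbit: a_t = (2.66288×10^8 + 1.237192×10^9)/2 = 7.5174×10^8 km.
At r₁ the circular-orbit speed is v₁ = √(μ/r₁) = 22.323 km/s.
On the transfer ellipse at r₁, vis-viva gives v_p = √[μ(2/r₁ − 1/a_t)] = 28.638 km/s.
First burn Δv₁ = |v_p − v₁| = 6.315 km/s.
At r₂, v₂ = √(μ/r₂) = 10.357 km/s.
Transfer-orbit speed at r₂: v_a = √[μ(2/r₂ − 1/a_t)] = 6.1639 km/s.
Second burn Δv₂ = |v₂ − v_a| = 4.193 km/s.
Δv = Δv₁ + Δv₂ = 6.315 + 4.193 = 10.51 km/s.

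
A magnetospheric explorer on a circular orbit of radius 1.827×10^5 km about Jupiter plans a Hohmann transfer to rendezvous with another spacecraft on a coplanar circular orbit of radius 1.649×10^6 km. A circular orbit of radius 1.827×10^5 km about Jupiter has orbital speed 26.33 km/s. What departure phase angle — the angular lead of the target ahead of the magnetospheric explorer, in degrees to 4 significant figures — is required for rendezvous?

φ = 105.5°

From the circular-orbit relation v² = μ/r at r = 1.827×10^5 km: μ = v²r = (26.33)² × 1.827×10^5 = 1.26660×10^8 km³/s².
The Hohmann ellipse has a_t = (r₁ + r₂)/2 = 9.1585×10^5 km.
The half-period of the transfer ellipse is t = π√(a_t³/μ) = 2.4466×10^5 s.
Target angular speed ω₂ = √(μ/r₂³) = 5.3148×10^-6 rad/s.
Angle swept by the target during transfer: ω₂·t = 1.3003 rad = 74.50°.
Arrival is 180° from departure on the ellipse, so φ = 180° − 74.50° = 105.5°.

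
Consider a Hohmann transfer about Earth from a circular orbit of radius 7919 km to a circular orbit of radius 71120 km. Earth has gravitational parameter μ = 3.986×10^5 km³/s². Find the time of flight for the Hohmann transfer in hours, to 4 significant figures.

Transfer-ellipse semi-major axis a_t = (r₁ + r₂)/2 = (7919 + 71120)/2 = 39519.5 km.
Transfer time t = π√(a_t³/μ) = π√((39519.5)³ / 3.986×10^5) = 39090 s.
Converting: 39090 s ÷ 3600 s/hour = 10.86 hours.

t = 10.86 hours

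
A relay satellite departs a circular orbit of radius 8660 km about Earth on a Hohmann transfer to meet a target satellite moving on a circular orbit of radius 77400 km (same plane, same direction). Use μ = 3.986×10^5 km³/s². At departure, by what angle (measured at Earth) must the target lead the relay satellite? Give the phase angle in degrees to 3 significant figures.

Semi-major axis of the transfer orbit: a_t = (8660 + 77400)/2 = 43030 km.
The half-period of the transfer ellipse is t = π√(a_t³/μ) = 44415.9 s.
Target angular speed ω₂ = √(μ/r₂³) = 2.93195×10^-5 rad/s.
Angle swept by the target during transfer: ω₂·t = 1.30225 rad = 74.61°.
Arrival is 180° from departure on the ellipse, so φ = 180° − 74.61° = 105°.

φ = 105°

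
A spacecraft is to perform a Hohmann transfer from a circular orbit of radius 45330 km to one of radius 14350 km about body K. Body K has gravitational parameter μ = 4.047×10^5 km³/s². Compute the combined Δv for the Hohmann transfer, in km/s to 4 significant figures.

Δv = 2.151 km/s

Semi-major axis of the transfer orbit: a_t = (45330 + 14350)/2 = 29840 km.
Circular speed at r₁: v₁ = √(μ/r₁) = √(4.047×10^5/45330) = 2.9880 km/s.
Transfer-orbit speed at r₁ (vis-viva): v_a = √[μ(2/r₁ − 1/a_t)] = 2.0721 km/s.
First burn Δv₁ = |v_a − v₁| = 0.9159 km/s.
Circular speed at r₂: v₂ = √(μ/r₂) = 5.3106 km/s.
Transfer-orbit speed at r₂: v_p = √[μ(2/r₂ − 1/a_t)] = 6.5454 km/s.
Second burn Δv₂ = |v₂ − v_p| = 1.235 km/s.
Total Δv = Δv₁ + Δv₂ = 2.151 km/s.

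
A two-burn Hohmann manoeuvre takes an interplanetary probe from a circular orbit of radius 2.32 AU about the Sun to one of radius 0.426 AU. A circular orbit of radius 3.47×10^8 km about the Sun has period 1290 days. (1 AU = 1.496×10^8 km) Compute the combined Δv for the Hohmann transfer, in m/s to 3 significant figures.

From Kepler's third law T² = 4π²r³/μ at r = 3.47×10^8 km, T = 1290 days = 1290 × 86400 s = 1.11456×10^8 s: μ = 4π²r³/T² = 1.32783×10^11 km³/s².
In km: r₁ = 2.32 × 1.496×10^8 = 3.47072×10^8 km; r₂ = 0.426 × 1.496×10^8 = 6.37296×10^7 km.
Semi-major axis of the transfer orbit: a_t = (3.47072×10^8 + 6.37296×10^7)/2 = 2.054008×10^8 km.
Circular speed at r₁: v₁ = √(μ/r₁) = √(1.32783×10^11/3.47072×10^8) = 19.55964 km/s.
On the transfer ellipse at r₁, vis-viva gives v_a = √[μ(2/r₁ − 1/a_t)] = 10.89508 km/s.
First burn Δv₁ = |v_a − v₁| = 8.6646 km/s.
At r₂, v₂ = √(μ/r₂) = 45.646 km/s.
Transfer-orbit speed at r₂: v_p = √[μ(2/r₂ − 1/a_t)] = 59.335 km/s.
Second burn Δv₂ = |v₂ − v_p| = 13.689 km/s.
Δv = Δv₁ + Δv₂ = 8.6646 + 13.689 = 22.35 km/s.

Δv = 22400 m/s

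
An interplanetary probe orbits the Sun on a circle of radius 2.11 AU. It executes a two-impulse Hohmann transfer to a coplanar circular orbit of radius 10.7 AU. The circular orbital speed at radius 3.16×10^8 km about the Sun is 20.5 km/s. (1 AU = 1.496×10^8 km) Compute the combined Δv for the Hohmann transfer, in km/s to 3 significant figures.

From the circular-orbit relation v² = μ/r at r = 3.16×10^8 km: μ = v²r = (20.5)² × 3.16×10^8 = 1.32799×10^11 km³/s².
In km: r₁ = 2.11 × 1.496×10^8 = 3.15656×10^8 km; r₂ = 10.7 × 1.496×10^8 = 1.60072×10^9 km.
Semi-major axis of the transfer orbit: a_t = (3.15656×10^8 + 1.60072×10^9)/2 = 9.58188×10^8 km.
At r₁ the circular-orbit speed is v₁ = √(μ/r₁) = 20.5112 km/s.
On the transfer ellipse at r₁, vis-viva equation gives v_p = √[μ(2/r₁ − 1/a_t)] = 26.5108 km/s.
First burn Δv₁ = |v_p − v₁| = 5.9996 km/s.
Circular speed at r₂: v₂ = √(μ/r₂) = 9.10835 km/s.
Transfer-orbit speed at r₂: v_a = √[μ(2/r₂ − 1/a_t)] = 5.22783 km/s.
Second burn Δv₂ = |v₂ − v_a| = 3.8805 km/s.
Total Δv = Δv₁ + Δv₂ = 9.880 km/s.

Δv = 9.88 km/s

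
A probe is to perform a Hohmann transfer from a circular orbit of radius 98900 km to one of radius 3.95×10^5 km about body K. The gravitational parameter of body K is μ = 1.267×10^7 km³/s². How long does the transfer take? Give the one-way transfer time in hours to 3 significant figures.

t = 30.1 hours

Transfer-ellipse semi-major axis a_t = (r₁ + r₂)/2 = (98900 + 3.950×10^5)/2 = 2.4695×10^5 km.
Half the transfer-orbit period gives t = π√(a_t³/μ) = 1.083×10^5 s.
Converting: 1.083×10^5 s ÷ 3600 s/hour = 30.1 hours.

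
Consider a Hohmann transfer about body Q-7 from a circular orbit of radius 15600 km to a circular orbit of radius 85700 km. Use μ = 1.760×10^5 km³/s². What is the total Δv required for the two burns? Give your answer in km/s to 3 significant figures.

Semi-major axis of the transfer orbit: a_t = (15600 + 85700)/2 = 50650 km.
Circular speed at r₁: v₁ = √(μ/r₁) = √(1.760×10^5/15600) = 3.359 km/s.
On the transfer ellipse at r₁, v² = μ(2/r − 1/a) gives v_p = √[μ(2/r₁ − 1/a_t)] = 4.369 km/s.
First burn Δv₁ = |v_p − v₁| = 1.010 km/s.
Circular speed at r₂: v₂ = √(μ/r₂) = 1.4331 km/s.
Transfer-orbit speed at r₂: v_a = √[μ(2/r₂ − 1/a_t)] = 0.79531 km/s.
Second burn Δv₂ = |v₂ − v_a| = 0.6378 km/s.
Δv = Δv₁ + Δv₂ = 1.010 + 0.6378 = 1.648 km/s.

Δv = 1.65 km/s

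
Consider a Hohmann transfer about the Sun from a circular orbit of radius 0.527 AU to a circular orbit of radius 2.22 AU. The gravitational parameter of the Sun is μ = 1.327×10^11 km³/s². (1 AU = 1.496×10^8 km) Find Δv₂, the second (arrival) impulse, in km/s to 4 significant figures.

In km: r₁ = 0.527 × 1.496×10^8 = 7.88392×10^7 km; r₂ = 2.22 × 1.496×10^8 = 3.32112×10^8 km.
Semi-major axis of the transfer orbit: a_t = (7.88392×10^7 + 3.32112×10^8)/2 = 2.054756×10^8 km.
On the circular orbit at r = 3.32112×10^8 km, v_c = √(μ/r) = 19.989 km/s.
Vis-viva on the transfer ellipse at r = 3.32112×10^8 km gives v_t = √[μ(2/r − 1/a_t)] = 12.382 km/s.
Δv₂ = |v_t − v_c| = |12.382 − 19.989| = 7.607 km/s.

Δv₂ = 7.607 km/s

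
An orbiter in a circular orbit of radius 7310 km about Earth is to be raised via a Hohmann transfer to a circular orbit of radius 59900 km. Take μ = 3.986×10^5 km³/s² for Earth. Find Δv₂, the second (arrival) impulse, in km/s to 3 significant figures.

Transfer-ellipse semi-major axis a_t = (r₁ + r₂)/2 = (7310 + 59900)/2 = 33605 km.
On the circular orbit at r = 59900 km, v_c = √(μ/r) = 2.57962 km/s.
Transfer-orbit speed at the same r (vis-viva, a = a_t): v_t = √[μ(2/r − 1/a_t)] = 1.20313 km/s.
Δv₂ = |v_t − v_c| = |1.20313 − 2.57962| = 1.376 km/s.

Δv₂ = 1.38 km/s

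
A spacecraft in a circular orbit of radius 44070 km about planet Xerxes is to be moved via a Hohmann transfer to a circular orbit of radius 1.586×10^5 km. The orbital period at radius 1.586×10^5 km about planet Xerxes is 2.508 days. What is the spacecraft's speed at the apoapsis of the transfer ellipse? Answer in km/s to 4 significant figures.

From Kepler's third law T² = 4π²r³/μ at r = 1.586×10^5 km, T = 2.508 days = 2.508 × 86400 s = 2.166912×10^5 s: μ = 4π²r³/T² = 3.35418×10^6 km³/s².
Semi-major axis of the transfer orbit: a_t = (44070 + 1.586×10^5)/2 = 1.01335×10^5 km.
At apoapsis, r = 1.586×10^5 km.
Vis-viva: v = √[μ(2/r − 1/a_t)] = √[3.35418×10^6 × (2/1.586×10^5 − 1/1.01335×10^5)] = 3.033 km/s.

v = 3.033 km/s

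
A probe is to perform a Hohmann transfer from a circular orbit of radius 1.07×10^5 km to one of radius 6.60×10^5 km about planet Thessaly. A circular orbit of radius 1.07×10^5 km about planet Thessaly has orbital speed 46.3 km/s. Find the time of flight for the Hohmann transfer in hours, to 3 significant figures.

From the circular-orbit relation v² = μ/r at r = 1.07×10^5 km: μ = v²r = (46.3)² × 1.07×10^5 = 2.29375×10^8 km³/s².
Semi-major axis of the transfer orbit: a_t = (1.070×10^5 + 6.600×10^5)/2 = 3.835×10^5 km.
By Kepler's third law the transfer-orbit period is T = 2π√(a_t³/μ), so t = T/2 = 49260 s.
Converting: 49260 s ÷ 3600 s/hour = 13.7 hours.

t = 13.7 hours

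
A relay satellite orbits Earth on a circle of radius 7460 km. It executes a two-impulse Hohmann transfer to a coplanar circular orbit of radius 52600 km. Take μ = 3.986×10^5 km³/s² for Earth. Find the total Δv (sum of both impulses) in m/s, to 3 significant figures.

The Hohmann ellipse has a_t = (r₁ + r₂)/2 = 30030 km.
At r₁ the circular-orbit speed is v₁ = √(μ/r₁) = 7.310 km/s.
Transfer-orbit speed at r₁ (vis-viva equation): v_p = √[μ(2/r₁ − 1/a_t)] = 9.674 km/s.
First burn Δv₁ = |v_p − v₁| = 2.364 km/s.
Circular speed at r₂: v₂ = √(μ/r₂) = 2.753 km/s.
Transfer-orbit speed at r₂: v_a = √[μ(2/r₂ − 1/a_t)] = 1.372 km/s.
Second burn Δv₂ = |v₂ − v_a| = 1.381 km/s.
Δv = Δv₁ + Δv₂ = 2.364 + 1.381 = 3.745 km/s.

Δv = 3750 m/s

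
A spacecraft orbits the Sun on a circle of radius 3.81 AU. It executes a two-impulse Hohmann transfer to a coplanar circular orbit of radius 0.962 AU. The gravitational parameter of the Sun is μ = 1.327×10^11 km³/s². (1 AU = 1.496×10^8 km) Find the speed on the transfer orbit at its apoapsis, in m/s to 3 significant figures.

v = 9690 m/s

In km: r₁ = 3.81 × 1.496×10^8 = 5.69976×10^8 km; r₂ = 0.962 × 1.496×10^8 = 1.439152×10^8 km.
Transfer-ellipse semi-major axis a_t = (r₁ + r₂)/2 = (5.69976×10^8 + 1.439152×10^8)/2 = 3.569456×10^8 km.
The apoapsis of the transfer ellipse is at r = 5.69976×10^8 km.
Vis-viva: v = √[μ(2/r − 1/a_t)] = √[1.327×10^11 × (2/5.69976×10^8 − 1/3.569456×10^8)] = 9.689 km/s.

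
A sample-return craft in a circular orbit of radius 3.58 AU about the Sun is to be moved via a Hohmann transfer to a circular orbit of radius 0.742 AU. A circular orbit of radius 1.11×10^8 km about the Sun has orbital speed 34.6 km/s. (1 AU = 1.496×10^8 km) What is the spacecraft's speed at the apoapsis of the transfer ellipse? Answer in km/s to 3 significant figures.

From the circular-orbit relation v² = μ/r at r = 1.11×10^8 km: μ = v²r = (34.6)² × 1.11×10^8 = 1.32885×10^11 km³/s².
In km: r₁ = 3.58 × 1.496×10^8 = 5.35568×10^8 km; r₂ = 0.742 × 1.496×10^8 = 1.110032×10^8 km.
Transfer-ellipse semi-major axis a_t = (r₁ + r₂)/2 = (5.35568×10^8 + 1.110032×10^8)/2 = 3.232856×10^8 km.
At apoapsis, r = 5.35568×10^8 km.
Vis-viva: v = √[μ(2/r − 1/a_t)] = √[1.32885×10^11 × (2/5.35568×10^8 − 1/3.232856×10^8)] = 9.230 km/s.

v = 9.23 km/s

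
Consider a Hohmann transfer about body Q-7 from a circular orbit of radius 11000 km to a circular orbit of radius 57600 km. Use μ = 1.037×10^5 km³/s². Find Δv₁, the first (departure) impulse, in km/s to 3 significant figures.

Δv₁ = 0.908 km/s

Transfer-ellipse semi-major axis a_t = (r₁ + r₂)/2 = (11000 + 57600)/2 = 34300 km.
Circular speed at r = 11000 km: v_c = √(μ/r) = 3.07039 km/s.
Transfer-orbit speed at the same r (vis-viva, a = a_t): v_t = √[μ(2/r − 1/a_t)] = 3.97885 km/s.
Δv₁ = |v_t − v_c| = |3.97885 − 3.07039| = 0.9085 km/s.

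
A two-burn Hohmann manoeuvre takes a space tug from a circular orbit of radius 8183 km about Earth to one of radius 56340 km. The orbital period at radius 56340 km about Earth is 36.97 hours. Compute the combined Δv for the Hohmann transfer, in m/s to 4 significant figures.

From Kepler's third law T² = 4π²r³/μ at r = 56340 km, T = 36.97 hours = 36.97 × 3600 s = 1.33092×10^5 s: μ = 4π²r³/T² = 3.98572×10^5 km³/s².
Transfer-ellipse semi-major axis a_t = (r₁ + r₂)/2 = (8183 + 56340)/2 = 32261.5 km.
At r₁ the circular-orbit speed is v₁ = √(μ/r₁) = 6.979 km/s.
Transfer-orbit speed at r₁ (vis-viva): v_p = √[μ(2/r₁ − 1/a_t)] = 9.223 km/s.
First burn Δv₁ = |v_p − v₁| = 2.244 km/s.
Circular speed at r₂: v₂ = √(μ/r₂) = 2.660 km/s.
Transfer-orbit speed at r₂: v_a = √[μ(2/r₂ − 1/a_t)] = 1.340 km/s.
Second burn Δv₂ = |v₂ − v_a| = 1.320 km/s.
Δv = Δv₁ + Δv₂ = 2.244 + 1.320 = 3.564 km/s.

Δv = 3564 m/s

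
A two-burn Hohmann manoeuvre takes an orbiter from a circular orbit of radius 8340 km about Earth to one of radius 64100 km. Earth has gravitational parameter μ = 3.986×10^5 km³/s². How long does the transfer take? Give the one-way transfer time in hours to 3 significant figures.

Transfer-ellipse semi-major axis a_t = (r₁ + r₂)/2 = (8340 + 64100)/2 = 36220 km.
Half the transfer-orbit period gives t = π√(a_t³/μ) = 34300 s.
Converting: 34300 s ÷ 3600 s/hour = 9.53 hours.

t = 9.53 hours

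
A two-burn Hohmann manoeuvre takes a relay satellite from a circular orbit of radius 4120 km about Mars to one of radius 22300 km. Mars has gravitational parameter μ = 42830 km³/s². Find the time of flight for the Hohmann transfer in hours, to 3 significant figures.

Semi-major axis of the transfer orbit: a_t = (4120 + 22300)/2 = 13210 km.
Transfer time t = π√(a_t³/μ) = π√((13210)³ / 42830) = 23050 s.
Converting: 23050 s ÷ 3600 s/hour = 6.40 hours.

t = 6.40 hours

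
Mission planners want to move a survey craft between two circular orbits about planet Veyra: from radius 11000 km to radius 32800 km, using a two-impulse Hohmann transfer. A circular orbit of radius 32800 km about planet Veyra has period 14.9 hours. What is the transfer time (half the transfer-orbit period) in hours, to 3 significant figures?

From Kepler's third law T² = 4π²r³/μ at r = 32800 km, T = 14.9 hours = 14.9 × 3600 s = 53640 s: μ = 4π²r³/T² = 4.84177×10^5 km³/s².
Semi-major axis of the transfer orbit: a_t = (11000 + 32800)/2 = 21900 km.
Transfer time t = π√(a_t³/μ) = π√((21900)³ / 4.84177×10^5) = 14630 s.
Converting: 14630 s ÷ 3600 s/hour = 4.06 hours.

t = 4.06 hours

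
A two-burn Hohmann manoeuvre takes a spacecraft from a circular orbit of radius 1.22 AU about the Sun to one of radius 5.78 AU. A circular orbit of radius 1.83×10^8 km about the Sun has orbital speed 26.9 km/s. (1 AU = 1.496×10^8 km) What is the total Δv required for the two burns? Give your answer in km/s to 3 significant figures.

Δv = 12.7 km/s

From the circular-orbit relation v² = μ/r at r = 1.83×10^8 km: μ = v²r = (26.9)² × 1.83×10^8 = 1.32421×10^11 km³/s².
In km: r₁ = 1.22 × 1.496×10^8 = 1.82512×10^8 km; r₂ = 5.78 × 1.496×10^8 = 8.64688×10^8 km.
Transfer-ellipse semi-major axis a_t = (r₁ + r₂)/2 = (1.82512×10^8 + 8.64688×10^8)/2 = 5.236×10^8 km.
Circular speed at r₁: v₁ = √(μ/r₁) = √(1.32421×10^11/1.82512×10^8) = 26.936 km/s.
Transfer-orbit speed at r₁ (vis-viva equation): v_p = √[μ(2/r₁ − 1/a_t)] = 34.615 km/s.
First burn Δv₁ = |v_p − v₁| = 7.679 km/s.
Circular speed at r₂: v₂ = √(μ/r₂) = 12.375 km/s.
Transfer-orbit speed at r₂: v_a = √[μ(2/r₂ − 1/a_t)] = 7.3062 km/s.
Second burn Δv₂ = |v₂ − v_a| = 5.069 km/s.
Total Δv = Δv₁ + Δv₂ = 12.75 km/s.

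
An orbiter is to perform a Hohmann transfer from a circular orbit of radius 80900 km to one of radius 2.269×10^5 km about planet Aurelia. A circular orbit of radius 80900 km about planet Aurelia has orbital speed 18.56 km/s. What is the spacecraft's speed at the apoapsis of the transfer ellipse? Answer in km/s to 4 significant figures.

From the circular-orbit relation v² = μ/r at r = 80900 km: μ = v²r = (18.56)² × 80900 = 2.78679×10^7 km³/s².
Transfer-ellipse semi-major axis a_t = (r₁ + r₂)/2 = (80900 + 2.269×10^5)/2 = 1.539×10^5 km.
The apoapsis of the transfer ellipse is at r = 2.269×10^5 km.
From the vis-viva equation, v = √[μ(2/r − 1/a_t)] = 8.035 km/s.

v = 8.035 km/s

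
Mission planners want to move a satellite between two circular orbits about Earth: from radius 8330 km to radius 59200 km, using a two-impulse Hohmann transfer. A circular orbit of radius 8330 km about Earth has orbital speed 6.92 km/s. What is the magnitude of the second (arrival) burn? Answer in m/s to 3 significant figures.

From the circular-orbit relation v² = μ/r at r = 8330 km: μ = v²r = (6.92)² × 8330 = 3.98894×10^5 km³/s².
Transfer-ellipse semi-major axis a_t = (r₁ + r₂)/2 = (8330 + 59200)/2 = 33765 km.
On the circular orbit at r = 59200 km, v_c = √(μ/r) = 2.59578 km/s.
Vis-viva on the transfer ellipse at r = 59200 km gives v_t = √[μ(2/r − 1/a_t)] = 1.28931 km/s.
Δv₂ = |v_t − v_c| = |1.28931 − 2.59578| = 1.306 km/s.

Δv₂ = 1310 m/s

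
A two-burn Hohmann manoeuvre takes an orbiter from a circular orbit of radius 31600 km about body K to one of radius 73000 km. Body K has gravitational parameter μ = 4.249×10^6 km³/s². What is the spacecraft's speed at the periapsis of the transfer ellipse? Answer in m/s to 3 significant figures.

v = 13700 m/s

Transfer-ellipse semi-major axis a_t = (r₁ + r₂)/2 = (31600 + 73000)/2 = 52300 km.
At periapsis, r = 31600 km.
Applying v² = μ(2/r − 1/a_t): v = 13.70 km/s.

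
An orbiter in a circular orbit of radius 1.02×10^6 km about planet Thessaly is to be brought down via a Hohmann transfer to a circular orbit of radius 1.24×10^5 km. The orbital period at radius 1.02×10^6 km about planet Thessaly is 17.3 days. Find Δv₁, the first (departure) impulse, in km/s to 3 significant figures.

Δv₁ = 2.29 km/s

From Kepler's third law T² = 4π²r³/μ at r = 1.02×10^6 km, T = 17.3 days = 17.3 × 86400 s = 1.49472×10^6 s: μ = 4π²r³/T² = 1.87517×10^7 km³/s².
Semi-major axis of the transfer orbit: a_t = (1.020×10^6 + 1.240×10^5)/2 = 5.720×10^5 km.
Circular speed at r = 1.020×10^6 km: v_c = √(μ/r) = 4.2877 km/s.
Vis-viva on the transfer ellipse at r = 1.020×10^6 km gives v_t = √[μ(2/r − 1/a_t)] = 1.9963 km/s.
Δv₁ = |v_t − v_c| = |1.9963 − 4.2877| = 2.291 km/s.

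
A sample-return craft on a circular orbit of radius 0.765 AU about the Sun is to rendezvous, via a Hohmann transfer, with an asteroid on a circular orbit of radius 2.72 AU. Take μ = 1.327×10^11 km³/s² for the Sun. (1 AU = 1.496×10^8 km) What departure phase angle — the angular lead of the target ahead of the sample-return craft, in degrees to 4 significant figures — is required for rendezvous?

φ = 87.70°

In km: r₁ = 0.765 × 1.496×10^8 = 1.14444×10^8 km; r₂ = 2.72 × 1.496×10^8 = 4.06912×10^8 km.
Transfer-ellipse semi-major axis a_t = (r₁ + r₂)/2 = (1.14444×10^8 + 4.06912×10^8)/2 = 2.60678×10^8 km.
The half-period of the transfer ellipse is t = π√(a_t³/μ) = 3.630×10^7 s.
The target's mean motion on its circular orbit is ω₂ = √(μ/r₂³) = 4.438×10^-8 rad/s.
Angle swept by the target during transfer: ω₂·t = 1.611 rad = 92.30°.
The sample-return craft traverses 180° on the transfer ellipse, so the target must lead by 180° − 92.30° = 87.70°.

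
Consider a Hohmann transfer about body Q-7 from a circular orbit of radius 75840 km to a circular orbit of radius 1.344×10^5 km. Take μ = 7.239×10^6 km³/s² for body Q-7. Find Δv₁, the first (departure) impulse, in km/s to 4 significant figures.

Δv₁ = 1.277 km/s

Semi-major axis of the transfer orbit: a_t = (75840 + 1.344×10^5)/2 = 1.0512×10^5 km.
On the circular orbit at r = 75840 km, v_c = √(μ/r) = 9.7699 km/s.
Vis-viva on the transfer ellipse at r = 75840 km gives v_t = √[μ(2/r − 1/a_t)] = 11.047 km/s.
Δv₁ = |v_t − v_c| = |11.047 − 9.7699| = 1.277 km/s.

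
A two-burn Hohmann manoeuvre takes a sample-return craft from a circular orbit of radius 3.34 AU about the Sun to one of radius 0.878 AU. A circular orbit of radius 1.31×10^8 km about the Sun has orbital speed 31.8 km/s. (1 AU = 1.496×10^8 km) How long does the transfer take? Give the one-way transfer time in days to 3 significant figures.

From the circular-orbit relation v² = μ/r at r = 1.31×10^8 km: μ = v²r = (31.8)² × 1.31×10^8 = 1.32472×10^11 km³/s².
In km: r₁ = 3.34 × 1.496×10^8 = 4.99664×10^8 km; r₂ = 0.878 × 1.496×10^8 = 1.313488×10^8 km.
Transfer-ellipse semi-major axis a_t = (r₁ + r₂)/2 = (4.99664×10^8 + 1.313488×10^8)/2 = 3.155064×10^8 km.
Half the transfer-orbit period gives t = π√(a_t³/μ) = 4.837×10^7 s.
Converting: 4.837×10^7 s ÷ 86400 s/day = 560 days.

t = 560 days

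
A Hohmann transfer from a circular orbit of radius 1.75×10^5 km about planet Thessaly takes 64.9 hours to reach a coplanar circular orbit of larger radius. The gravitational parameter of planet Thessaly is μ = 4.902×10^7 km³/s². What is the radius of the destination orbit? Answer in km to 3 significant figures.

Transfer time t = 64.9 hours = 2.3364×10^5 s, and t = π√(a_t³/μ).
So a_t = (μ t²/π²)^(1/3) = (4.902×10^7 × (2.3364×10^5)² / π²)^(1/3) = 6.4723×10^5 km.
Since a_t = (r₁ + r₂)/2, r₂ = 2a_t − r₁ = 2×6.4723×10^5 − 1.750×10^5 = 1.11946×10^6 km.

r₂ = 1.12×10^6 km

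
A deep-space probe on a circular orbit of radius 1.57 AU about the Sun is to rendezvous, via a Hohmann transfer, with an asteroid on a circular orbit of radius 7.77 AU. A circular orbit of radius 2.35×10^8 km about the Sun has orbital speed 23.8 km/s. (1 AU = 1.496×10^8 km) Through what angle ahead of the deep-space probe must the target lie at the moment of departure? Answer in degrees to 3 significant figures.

From the circular-orbit relation v² = μ/r at r = 2.35×10^8 km: μ = v²r = (23.8)² × 2.35×10^8 = 1.33113×10^11 km³/s².
In km: r₁ = 1.57 × 1.496×10^8 = 2.34872×10^8 km; r₂ = 7.77 × 1.496×10^8 = 1.162392×10^9 km.
Transfer-ellipse semi-major axis a_t = (r₁ + r₂)/2 = (2.34872×10^8 + 1.162392×10^9)/2 = 6.98632×10^8 km.
The half-period of the transfer ellipse is t = π√(a_t³/μ) = 1.590×10^8 s.
The target's mean motion on its circular orbit is ω₂ = √(μ/r₂³) = 9.206×10^-9 rad/s.
Angle swept by the target during transfer: ω₂·t = 1.4638 rad = 83.87°.
The deep-space probe traverses 180° on the transfer ellipse, so the target must lead by 180° − 83.87° = 96.1°.

φ = 96.1°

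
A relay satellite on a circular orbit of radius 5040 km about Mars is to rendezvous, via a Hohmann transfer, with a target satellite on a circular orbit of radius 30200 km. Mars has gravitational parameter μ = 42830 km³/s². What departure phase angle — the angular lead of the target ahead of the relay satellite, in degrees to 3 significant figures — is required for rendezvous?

Transfer-ellipse semi-major axis a_t = (r₁ + r₂)/2 = (5040 + 30200)/2 = 17620 km.
The half-period of the transfer ellipse is t = π√(a_t³/μ) = 35505 s.
The target's mean motion on its circular orbit is ω₂ = √(μ/r₂³) = 3.9433×10^-5 rad/s.
Angle swept by the target during transfer: ω₂·t = 1.4001 rad = 80.22°.
Arrival is 180° from departure on the ellipse, so φ = 180° − 80.22° = 99.8°.

φ = 99.8°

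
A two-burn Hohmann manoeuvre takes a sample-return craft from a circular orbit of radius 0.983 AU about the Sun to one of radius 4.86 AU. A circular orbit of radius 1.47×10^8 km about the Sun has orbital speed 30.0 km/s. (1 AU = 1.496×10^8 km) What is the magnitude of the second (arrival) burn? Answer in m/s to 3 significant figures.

Δv₂ = 5660 m/s

From the circular-orbit relation v² = μ/r at r = 1.47×10^8 km: μ = v²r = (30.0)² × 1.47×10^8 = 1.32300×10^11 km³/s².
In km: r₁ = 0.983 × 1.496×10^8 = 1.470568×10^8 km; r₂ = 4.86 × 1.496×10^8 = 7.27056×10^8 km.
Semi-major axis of the transfer orbit: a_t = (1.470568×10^8 + 7.27056×10^8)/2 = 4.370564×10^8 km.
On the circular orbit at r = 7.27056×10^8 km, v_c = √(μ/r) = 13.49 km/s.
Transfer-orbit speed at the same r (vis-viva, a = a_t): v_t = √[μ(2/r − 1/a_t)] = 7.825 km/s.
Δv₂ = |v_t − v_c| = |7.825 − 13.49| = 5.665 km/s.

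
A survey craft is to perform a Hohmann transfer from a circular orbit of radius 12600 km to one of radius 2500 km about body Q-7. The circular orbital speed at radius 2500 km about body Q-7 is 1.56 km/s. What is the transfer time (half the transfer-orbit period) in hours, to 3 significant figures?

From the circular-orbit relation v² = μ/r at r = 2500 km: μ = v²r = (1.56)² × 2500 = 6084.00 km³/s².
Semi-major axis of the transfer orbit: a_t = (12600 + 2500)/2 = 7550 km.
By Kepler's third law the transfer-orbit period is T = 2π√(a_t³/μ), so t = T/2 = 26420 s.
Converting: 26420 s ÷ 3600 s/hour = 7.34 hours.

t = 7.34 hours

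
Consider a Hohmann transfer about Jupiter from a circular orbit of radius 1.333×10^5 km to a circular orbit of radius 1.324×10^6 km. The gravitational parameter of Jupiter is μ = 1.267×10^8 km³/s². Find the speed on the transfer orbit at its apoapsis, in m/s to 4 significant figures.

v = 4184 m/s

The Hohmann ellipse has a_t = (r₁ + r₂)/2 = 7.2865×10^5 km.
At apoapsis, r = 1.324×10^6 km.
From the vis-viva equation, v = √[μ(2/r − 1/a_t)] = 4.184 km/s.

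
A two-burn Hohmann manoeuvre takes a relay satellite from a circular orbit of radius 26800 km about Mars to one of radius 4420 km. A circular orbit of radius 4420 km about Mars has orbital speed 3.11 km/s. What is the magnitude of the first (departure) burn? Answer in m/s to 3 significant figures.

Δv₁ = 591 m/s

From the circular-orbit relation v² = μ/r at r = 4420 km: μ = v²r = (3.11)² × 4420 = 42750.7 km³/s².
Semi-major axis of the transfer orbit: a_t = (26800 + 4420)/2 = 15610 km.
Circular speed at r = 26800 km: v_c = √(μ/r) = 1.263 km/s.
Vis-viva on the transfer ellipse at r = 26800 km gives v_t = √[μ(2/r − 1/a_t)] = 0.6721 km/s.
Δv₁ = |v_t − v_c| = |0.6721 − 1.263| = 0.5909 km/s.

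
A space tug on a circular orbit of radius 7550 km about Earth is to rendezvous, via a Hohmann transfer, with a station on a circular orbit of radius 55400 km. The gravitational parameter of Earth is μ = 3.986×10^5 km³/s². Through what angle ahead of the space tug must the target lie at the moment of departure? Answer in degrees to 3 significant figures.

The Hohmann ellipse has a_t = (r₁ + r₂)/2 = 31475 km.
The half-period of the transfer ellipse is t = π√(a_t³/μ) = 27786 s.
Target angular speed ω₂ = √(μ/r₂³) = 4.8418×10^-5 rad/s.
Angle swept by the target during transfer: ω₂·t = 1.3453 rad = 77.08°.
Arrival is 180° from departure on the ellipse, so φ = 180° − 77.08° = 103°.

φ = 103°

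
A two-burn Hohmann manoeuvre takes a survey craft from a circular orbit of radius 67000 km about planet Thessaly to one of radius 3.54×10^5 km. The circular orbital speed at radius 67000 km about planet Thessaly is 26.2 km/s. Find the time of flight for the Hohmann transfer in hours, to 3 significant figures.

From the circular-orbit relation v² = μ/r at r = 67000 km: μ = v²r = (26.2)² × 67000 = 4.59915×10^7 km³/s².
The Hohmann ellipse has a_t = (r₁ + r₂)/2 = 2.105×10^5 km.
Half the transfer-orbit period gives t = π√(a_t³/μ) = 44740 s.
Converting: 44740 s ÷ 3600 s/hour = 12.4 hours.

t = 12.4 hours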